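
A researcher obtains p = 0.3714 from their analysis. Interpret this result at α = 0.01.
Since p = 0.3714 > α = 0.01, fail to reject H₀.
There is insufficient evidence to reject the null hypothesis; the result is not statistically significant at the 0.01 level.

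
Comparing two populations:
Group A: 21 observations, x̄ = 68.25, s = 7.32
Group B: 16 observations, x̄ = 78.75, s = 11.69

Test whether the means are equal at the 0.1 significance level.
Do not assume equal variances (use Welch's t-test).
Welch's two-sample t-test:
H₀: μ₁ = μ₂
H₁: μ₁ ≠ μ₂
s₁²/n₁ = 7.32²/21 = 2.5515,  s₂²/n₂ = 11.69²/16 = 8.5410
SE = √(s₁²/n₁ + s₂²/n₂) = √(2.5515 + 8.5410) = 3.3305
df (Welch-Satterthwaite) = (s₁²/n₁ + s₂²/n₂)² / [(s₁²/n₁)²/(n₁-1) + (s₂²/n₂)²/(n₂-1)] ≈ 23.71
t = (x̄₁ - x̄₂) / SE = (68.25 - 78.75) / 3.3305 = -10.50 / 3.3305 = -3.153
p-value = 0.0043

Since p-value < α = 0.1, we reject H₀.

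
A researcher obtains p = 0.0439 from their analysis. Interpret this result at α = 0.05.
Since p = 0.0439 < α = 0.05, reject H₀.
There is sufficient evidence to reject the null hypothesis; the result is statistically significant at the 0.05 level.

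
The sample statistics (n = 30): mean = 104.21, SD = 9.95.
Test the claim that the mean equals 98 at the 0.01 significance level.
One-sample t-test:
H₀: μ = 98
H₁: μ ≠ 98
df = n - 1 = 29
t = (x̄ - μ₀) / (s/√n) = (104.21 - 98) / (9.95/√30) = 3.418
p-value = 0.0019

Since p-value < α = 0.01, we reject H₀.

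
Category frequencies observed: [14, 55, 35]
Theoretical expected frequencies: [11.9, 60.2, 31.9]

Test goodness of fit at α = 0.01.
Chi-square goodness of fit test:
H₀: observed counts match expected distribution
H₁: observed counts differ from expected distribution
df = k - 1 = 2
χ² = Σ(O - E)²/E
   = (14 - 11.9)²/11.9 + (55 - 60.2)²/60.2 + (35 - 31.9)²/31.9
   = 0.371 + 0.449 + 0.301
   = 1.12
p-value = 0.5709

Since p-value > α = 0.01, we fail to reject H₀.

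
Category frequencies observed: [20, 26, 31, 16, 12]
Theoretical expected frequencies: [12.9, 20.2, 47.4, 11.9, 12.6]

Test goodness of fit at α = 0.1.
Chi-square goodness of fit test:
H₀: observed counts match expected distribution
H₁: observed counts differ from expected distribution
df = k - 1 = 4
χ² = Σ(O - E)²/E
   = (20 - 12.9)²/12.9 + (26 - 20.2)²/20.2 + (31 - 47.4)²/47.4 + (16 - 11.9)²/11.9 + (12 - 12.6)²/12.6
   = 3.908 + 1.665 + 5.674 + 1.413 + 0.029
   = 12.69
p-value = 0.0129

Since p-value < α = 0.1, we reject H₀.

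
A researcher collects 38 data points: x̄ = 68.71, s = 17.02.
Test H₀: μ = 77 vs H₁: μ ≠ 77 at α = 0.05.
One-sample t-test:
H₀: μ = 77
H₁: μ ≠ 77
df = n - 1 = 37
t = (x̄ - μ₀) / (s/√n) = (68.71 - 77) / (17.02/√38) = -3.003
p-value = 0.0048

Since p-value < α = 0.05, we reject H₀.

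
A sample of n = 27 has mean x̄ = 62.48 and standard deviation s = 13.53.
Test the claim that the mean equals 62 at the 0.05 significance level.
One-sample t-test:
H₀: μ = 62
H₁: μ ≠ 62
df = n - 1 = 26
t = (x̄ - μ₀) / (s/√n) = (62.48 - 62) / (13.53/√27) = 0.184
p-value = 0.8552

Since p-value > α = 0.05, we fail to reject H₀.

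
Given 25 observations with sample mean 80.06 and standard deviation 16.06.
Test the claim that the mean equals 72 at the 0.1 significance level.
One-sample t-test:
H₀: μ = 72
H₁: μ ≠ 72
df = n - 1 = 24
t = (x̄ - μ₀) / (s/√n) = (80.06 - 72) / (16.06/√25) = 2.509
p-value = 0.0192

Since p-value < α = 0.1, we reject H₀.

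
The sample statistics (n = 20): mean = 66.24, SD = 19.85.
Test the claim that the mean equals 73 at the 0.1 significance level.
One-sample t-test:
H₀: μ = 73
H₁: μ ≠ 73
df = n - 1 = 19
t = (x̄ - μ₀) / (s/√n) = (66.24 - 73) / (19.85/√20) = -1.523
p-value = 0.1442

Since p-value > α = 0.1, we fail to reject H₀.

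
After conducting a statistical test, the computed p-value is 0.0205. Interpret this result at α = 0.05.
Since p = 0.0205 < α = 0.05, reject H₀.
There is sufficient evidence to reject the null hypothesis; the result is statistically significant at the 0.05 level.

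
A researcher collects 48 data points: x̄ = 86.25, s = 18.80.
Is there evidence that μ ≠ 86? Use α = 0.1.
One-sample t-test:
H₀: μ = 86
H₁: μ ≠ 86
df = n - 1 = 47
t = (x̄ - μ₀) / (s/√n) = (86.25 - 86) / (18.80/√48) = 0.092
p-value = 0.9270

Since p-value > α = 0.1, we fail to reject H₀.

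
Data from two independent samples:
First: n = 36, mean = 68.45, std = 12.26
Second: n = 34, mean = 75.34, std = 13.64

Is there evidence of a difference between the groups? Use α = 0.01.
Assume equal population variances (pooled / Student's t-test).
Student's two-sample t-test (equal variances):
H₀: μ₁ = μ₂
H₁: μ₁ ≠ μ₂
df = n₁ + n₂ - 2 = 68
Pooled variance s_p² = [(n₁-1)s₁² + (n₂-1)s₂²] / (n₁ + n₂ - 2) = [(35)(12.26²) + (33)(13.64²)] / 68 = 167.6530
SE = √(s_p²(1/n₁ + 1/n₂)) = √(167.6530 × (1/36 + 1/34)) = 3.0964
t = (x̄₁ - x̄₂) / SE = (68.45 - 75.34) / 3.0964 = -6.89 / 3.0964 = -2.225
p-value = 0.0294

Since p-value > α = 0.01, we fail to reject H₀.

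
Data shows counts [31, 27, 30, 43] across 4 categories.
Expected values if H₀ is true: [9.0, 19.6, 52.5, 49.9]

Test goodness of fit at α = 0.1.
Chi-square goodness of fit test:
H₀: observed counts match expected distribution
H₁: observed counts differ from expected distribution
df = k - 1 = 3
χ² = Σ(O - E)²/E
   = (31 - 9.0)²/9.0 + (27 - 19.6)²/19.6 + (30 - 52.5)²/52.5 + (43 - 49.9)²/49.9
   = 53.778 + 2.794 + 9.643 + 0.954
   = 67.17
p-value < 0.0001

Since p-value < α = 0.1, we reject H₀.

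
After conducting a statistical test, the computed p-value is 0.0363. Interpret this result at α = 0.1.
Since p = 0.0363 < α = 0.1, reject H₀.
There is sufficient evidence to reject the null hypothesis; the result is statistically significant at the 0.1 level.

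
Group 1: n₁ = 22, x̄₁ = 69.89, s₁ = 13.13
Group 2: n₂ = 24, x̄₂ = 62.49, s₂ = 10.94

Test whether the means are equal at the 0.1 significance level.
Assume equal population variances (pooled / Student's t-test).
Student's two-sample t-test (equal variances):
H₀: μ₁ = μ₂
H₁: μ₁ ≠ μ₂
df = n₁ + n₂ - 2 = 44
Pooled variance s_p² = [(n₁-1)s₁² + (n₂-1)s₂²] / (n₁ + n₂ - 2) = [(21)(13.13²) + (23)(10.94²)] / 44 = 144.8422
SE = √(s_p²(1/n₁ + 1/n₂)) = √(144.8422 × (1/22 + 1/24)) = 3.5523
t = (x̄₁ - x̄₂) / SE = (69.89 - 62.49) / 3.5523 = 7.40 / 3.5523 = 2.083
p-value = 0.0431

Since p-value < α = 0.1, we reject H₀.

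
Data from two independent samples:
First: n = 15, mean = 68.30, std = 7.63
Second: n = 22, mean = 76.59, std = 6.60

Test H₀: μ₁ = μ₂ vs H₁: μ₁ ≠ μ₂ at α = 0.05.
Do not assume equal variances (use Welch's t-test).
Welch's two-sample t-test:
H₀: μ₁ = μ₂
H₁: μ₁ ≠ μ₂
s₁²/n₁ = 7.63²/15 = 3.8811,  s₂²/n₂ = 6.60²/22 = 1.9800
SE = √(s₁²/n₁ + s₂²/n₂) = √(3.8811 + 1.9800) = 2.4210
df (Welch-Satterthwaite) = (s₁²/n₁ + s₂²/n₂)² / [(s₁²/n₁)²/(n₁-1) + (s₂²/n₂)²/(n₂-1)] ≈ 27.21
t = (x̄₁ - x̄₂) / SE = (68.30 - 76.59) / 2.4210 = -8.29 / 2.4210 = -3.424
p-value = 0.0020

Since p-value < α = 0.05, we reject H₀.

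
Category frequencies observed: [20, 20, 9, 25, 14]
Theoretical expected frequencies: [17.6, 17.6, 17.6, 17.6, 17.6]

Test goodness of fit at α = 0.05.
Chi-square goodness of fit test:
H₀: observed counts match expected distribution
H₁: observed counts differ from expected distribution
df = k - 1 = 4
χ² = Σ(O - E)²/E
   = (20 - 17.6)²/17.6 + (20 - 17.6)²/17.6 + (9 - 17.6)²/17.6 + (25 - 17.6)²/17.6 + (14 - 17.6)²/17.6
   = 0.327 + 0.327 + 4.202 + 3.111 + 0.736
   = 8.70
p-value = 0.0689

Since p-value > α = 0.05, we fail to reject H₀.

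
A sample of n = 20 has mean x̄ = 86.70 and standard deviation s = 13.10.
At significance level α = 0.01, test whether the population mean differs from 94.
One-sample t-test:
H₀: μ = 94
H₁: μ ≠ 94
df = n - 1 = 19
t = (x̄ - μ₀) / (s/√n) = (86.70 - 94) / (13.10/√20) = -2.492
p-value = 0.0221

Since p-value > α = 0.01, we fail to reject H₀.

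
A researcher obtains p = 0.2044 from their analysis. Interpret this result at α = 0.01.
Since p = 0.2044 > α = 0.01, fail to reject H₀.
There is insufficient evidence to reject the null hypothesis; the result is not statistically significant at the 0.01 level.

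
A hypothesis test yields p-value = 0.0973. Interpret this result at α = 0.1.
Since p = 0.0973 < α = 0.1, reject H₀.
There is sufficient evidence to reject the null hypothesis; the result is statistically significant at the 0.1 level.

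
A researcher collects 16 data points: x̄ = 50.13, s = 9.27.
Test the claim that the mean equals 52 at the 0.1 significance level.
One-sample t-test:
H₀: μ = 52
H₁: μ ≠ 52
df = n - 1 = 15
t = (x̄ - μ₀) / (s/√n) = (50.13 - 52) / (9.27/√16) = -0.807
p-value = 0.4323

Since p-value > α = 0.1, we fail to reject H₀.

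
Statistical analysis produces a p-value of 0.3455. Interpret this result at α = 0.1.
Since p = 0.3455 > α = 0.1, fail to reject H₀.
There is insufficient evidence to reject the null hypothesis; the result is not statistically significant at the 0.1 level.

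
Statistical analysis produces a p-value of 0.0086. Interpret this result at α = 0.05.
Since p = 0.0086 < α = 0.05, reject H₀.
There is sufficient evidence to reject the null hypothesis; the result is statistically significant at the 0.05 level.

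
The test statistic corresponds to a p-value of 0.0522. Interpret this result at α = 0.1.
Since p = 0.0522 < α = 0.1, reject H₀.
There is sufficient evidence to reject the null hypothesis; the result is statistically significant at the 0.1 level.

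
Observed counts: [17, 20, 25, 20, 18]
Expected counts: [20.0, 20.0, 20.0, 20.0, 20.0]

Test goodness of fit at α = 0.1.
Chi-square goodness of fit test:
H₀: observed counts match expected distribution
H₁: observed counts differ from expected distribution
df = k - 1 = 4
χ² = Σ(O - E)²/E
   = (17 - 20.0)²/20.0 + (20 - 20.0)²/20.0 + (25 - 20.0)²/20.0 + (20 - 20.0)²/20.0 + (18 - 20.0)²/20.0
   = 0.450 + 0.000 + 1.250 + 0.000 + 0.200
   = 1.90
p-value = 0.7541

Since p-value > α = 0.1, we fail to reject H₀.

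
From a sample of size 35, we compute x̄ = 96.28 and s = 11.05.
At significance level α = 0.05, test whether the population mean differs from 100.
One-sample t-test:
H₀: μ = 100
H₁: μ ≠ 100
df = n - 1 = 34
t = (x̄ - μ₀) / (s/√n) = (96.28 - 100) / (11.05/√35) = -1.992
p-value = 0.0545

Since p-value > α = 0.05, we fail to reject H₀.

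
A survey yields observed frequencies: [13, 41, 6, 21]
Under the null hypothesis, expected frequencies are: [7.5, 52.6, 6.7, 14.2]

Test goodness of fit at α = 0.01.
Chi-square goodness of fit test:
H₀: observed counts match expected distribution
H₁: observed counts differ from expected distribution
df = k - 1 = 3
χ² = Σ(O - E)²/E
   = (13 - 7.5)²/7.5 + (41 - 52.6)²/52.6 + (6 - 6.7)²/6.7 + (21 - 14.2)²/14.2
   = 4.033 + 2.558 + 0.073 + 3.256
   = 9.92
p-value = 0.0192

Since p-value > α = 0.01, we fail to reject H₀.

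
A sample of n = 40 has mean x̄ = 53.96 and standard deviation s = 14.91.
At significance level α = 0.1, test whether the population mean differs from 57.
One-sample t-test:
H₀: μ = 57
H₁: μ ≠ 57
df = n - 1 = 39
t = (x̄ - μ₀) / (s/√n) = (53.96 - 57) / (14.91/√40) = -1.290
p-value = 0.2048

Since p-value > α = 0.1, we fail to reject H₀.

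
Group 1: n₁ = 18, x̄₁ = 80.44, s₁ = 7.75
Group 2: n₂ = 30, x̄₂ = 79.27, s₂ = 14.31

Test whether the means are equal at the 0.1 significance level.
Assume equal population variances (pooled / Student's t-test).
Student's two-sample t-test (equal variances):
H₀: μ₁ = μ₂
H₁: μ₁ ≠ μ₂
df = n₁ + n₂ - 2 = 46
Pooled variance s_p² = [(n₁-1)s₁² + (n₂-1)s₂²] / (n₁ + n₂ - 2) = [(17)(7.75²) + (29)(14.31²)] / 46 = 151.2950
SE = √(s_p²(1/n₁ + 1/n₂)) = √(151.2950 × (1/18 + 1/30)) = 3.6672
t = (x̄₁ - x̄₂) / SE = (80.44 - 79.27) / 3.6672 = 1.17 / 3.6672 = 0.319
p-value = 0.7511

Since p-value > α = 0.1, we fail to reject H₀.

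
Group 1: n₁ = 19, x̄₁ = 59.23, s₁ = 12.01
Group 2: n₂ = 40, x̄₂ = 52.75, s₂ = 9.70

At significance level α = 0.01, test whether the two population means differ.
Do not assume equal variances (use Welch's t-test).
Welch's two-sample t-test:
H₀: μ₁ = μ₂
H₁: μ₁ ≠ μ₂
s₁²/n₁ = 12.01²/19 = 7.5916,  s₂²/n₂ = 9.70²/40 = 2.3522
SE = √(s₁²/n₁ + s₂²/n₂) = √(7.5916 + 2.3522) = 3.1534
df (Welch-Satterthwaite) = (s₁²/n₁ + s₂²/n₂)² / [(s₁²/n₁)²/(n₁-1) + (s₂²/n₂)²/(n₂-1)] ≈ 29.57
t = (x̄₁ - x̄₂) / SE = (59.23 - 52.75) / 3.1534 = 6.48 / 3.1534 = 2.055
p-value = 0.0488

Since p-value > α = 0.01, we fail to reject H₀.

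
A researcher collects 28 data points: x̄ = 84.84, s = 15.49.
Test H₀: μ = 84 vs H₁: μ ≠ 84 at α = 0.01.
One-sample t-test:
H₀: μ = 84
H₁: μ ≠ 84
df = n - 1 = 27
t = (x̄ - μ₀) / (s/√n) = (84.84 - 84) / (15.49/√28) = 0.287
p-value = 0.7763

Since p-value > α = 0.01, we fail to reject H₀.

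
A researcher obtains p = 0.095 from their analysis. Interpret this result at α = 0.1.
Since p = 0.095 < α = 0.1, reject H₀.
There is sufficient evidence to reject the null hypothesis; the result is statistically significant at the 0.1 level.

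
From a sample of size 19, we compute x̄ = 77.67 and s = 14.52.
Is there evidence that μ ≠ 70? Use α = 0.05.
One-sample t-test:
H₀: μ = 70
H₁: μ ≠ 70
df = n - 1 = 18
t = (x̄ - μ₀) / (s/√n) = (77.67 - 70) / (14.52/√19) = 2.303
p-value = 0.0335

Since p-value < α = 0.05, we reject H₀.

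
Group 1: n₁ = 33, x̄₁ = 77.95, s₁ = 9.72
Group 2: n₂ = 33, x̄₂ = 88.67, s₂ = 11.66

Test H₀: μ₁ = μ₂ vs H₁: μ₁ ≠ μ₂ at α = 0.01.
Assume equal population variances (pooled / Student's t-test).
Student's two-sample t-test (equal variances):
H₀: μ₁ = μ₂
H₁: μ₁ ≠ μ₂
df = n₁ + n₂ - 2 = 64
Pooled variance s_p² = [(n₁-1)s₁² + (n₂-1)s₂²] / (n₁ + n₂ - 2) = [(32)(9.72²) + (32)(11.66²)] / 64 = 115.2170
SE = √(s_p²(1/n₁ + 1/n₂)) = √(115.2170 × (1/33 + 1/33)) = 2.6425
t = (x̄₁ - x̄₂) / SE = (77.95 - 88.67) / 2.6425 = -10.72 / 2.6425 = -4.057
p-value = 0.0001

Since p-value < α = 0.01, we reject H₀.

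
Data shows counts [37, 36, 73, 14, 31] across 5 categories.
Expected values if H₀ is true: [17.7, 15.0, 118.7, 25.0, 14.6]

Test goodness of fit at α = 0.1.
Chi-square goodness of fit test:
H₀: observed counts match expected distribution
H₁: observed counts differ from expected distribution
df = k - 1 = 4
χ² = Σ(O - E)²/E
   = (37 - 17.7)²/17.7 + (36 - 15.0)²/15.0 + (73 - 118.7)²/118.7 + (14 - 25.0)²/25.0 + (31 - 14.6)²/14.6
   = 21.045 + 29.400 + 17.595 + 4.840 + 18.422
   = 91.30
p-value < 0.0001

Since p-value < α = 0.1, we reject H₀.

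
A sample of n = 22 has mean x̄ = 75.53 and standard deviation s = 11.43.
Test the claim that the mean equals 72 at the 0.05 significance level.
One-sample t-test:
H₀: μ = 72
H₁: μ ≠ 72
df = n - 1 = 21
t = (x̄ - μ₀) / (s/√n) = (75.53 - 72) / (11.43/√22) = 1.449
p-value = 0.1622

Since p-value > α = 0.05, we fail to reject H₀.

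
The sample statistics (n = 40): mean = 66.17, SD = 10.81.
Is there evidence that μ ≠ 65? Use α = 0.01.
One-sample t-test:
H₀: μ = 65
H₁: μ ≠ 65
df = n - 1 = 39
t = (x̄ - μ₀) / (s/√n) = (66.17 - 65) / (10.81/√40) = 0.685
p-value = 0.4977

Since p-value > α = 0.01, we fail to reject H₀.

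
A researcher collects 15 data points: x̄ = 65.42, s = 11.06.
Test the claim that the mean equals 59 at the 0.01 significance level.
One-sample t-test:
H₀: μ = 59
H₁: μ ≠ 59
df = n - 1 = 14
t = (x̄ - μ₀) / (s/√n) = (65.42 - 59) / (11.06/√15) = 2.248
p-value = 0.0412

Since p-value > α = 0.01, we fail to reject H₀.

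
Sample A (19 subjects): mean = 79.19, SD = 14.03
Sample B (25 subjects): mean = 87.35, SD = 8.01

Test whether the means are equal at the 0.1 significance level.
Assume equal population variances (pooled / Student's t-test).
Student's two-sample t-test (equal variances):
H₀: μ₁ = μ₂
H₁: μ₁ ≠ μ₂
df = n₁ + n₂ - 2 = 42
Pooled variance s_p² = [(n₁-1)s₁² + (n₂-1)s₂²] / (n₁ + n₂ - 2) = [(18)(14.03²) + (24)(8.01²)] / 42 = 121.0233
SE = √(s_p²(1/n₁ + 1/n₂)) = √(121.0233 × (1/19 + 1/25)) = 3.3482
t = (x̄₁ - x̄₂) / SE = (79.19 - 87.35) / 3.3482 = -8.16 / 3.3482 = -2.437
p-value = 0.0191

Since p-value < α = 0.1, we reject H₀.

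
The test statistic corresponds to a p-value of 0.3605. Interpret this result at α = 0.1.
Since p = 0.3605 > α = 0.1, fail to reject H₀.
There is insufficient evidence to reject the null hypothesis; the result is not statistically significant at the 0.1 level.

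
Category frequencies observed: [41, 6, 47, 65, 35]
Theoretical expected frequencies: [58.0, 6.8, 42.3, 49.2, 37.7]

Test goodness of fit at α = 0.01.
Chi-square goodness of fit test:
H₀: observed counts match expected distribution
H₁: observed counts differ from expected distribution
df = k - 1 = 4
χ² = Σ(O - E)²/E
   = (41 - 58.0)²/58.0 + (6 - 6.8)²/6.8 + (47 - 42.3)²/42.3 + (65 - 49.2)²/49.2 + (35 - 37.7)²/37.7
   = 4.983 + 0.094 + 0.522 + 5.074 + 0.193
   = 10.87
p-value = 0.0281

Since p-value > α = 0.01, we fail to reject H₀.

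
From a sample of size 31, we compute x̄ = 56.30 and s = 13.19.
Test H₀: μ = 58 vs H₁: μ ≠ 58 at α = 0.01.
One-sample t-test:
H₀: μ = 58
H₁: μ ≠ 58
df = n - 1 = 30
t = (x̄ - μ₀) / (s/√n) = (56.30 - 58) / (13.19/√31) = -0.718
p-value = 0.4786

Since p-value > α = 0.01, we fail to reject H₀.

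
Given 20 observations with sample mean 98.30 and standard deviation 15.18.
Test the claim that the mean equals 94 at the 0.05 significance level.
One-sample t-test:
H₀: μ = 94
H₁: μ ≠ 94
df = n - 1 = 19
t = (x̄ - μ₀) / (s/√n) = (98.30 - 94) / (15.18/√20) = 1.267
p-value = 0.2205

Since p-value > α = 0.05, we fail to reject H₀.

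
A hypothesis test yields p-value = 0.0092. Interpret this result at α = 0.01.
Since p = 0.0092 < α = 0.01, reject H₀.
There is sufficient evidence to reject the null hypothesis; the result is statistically significant at the 0.01 level.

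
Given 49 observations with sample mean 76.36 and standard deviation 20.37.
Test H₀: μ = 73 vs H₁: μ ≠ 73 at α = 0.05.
One-sample t-test:
H₀: μ = 73
H₁: μ ≠ 73
df = n - 1 = 48
t = (x̄ - μ₀) / (s/√n) = (76.36 - 73) / (20.37/√49) = 1.155
p-value = 0.2540

Since p-value > α = 0.05, we fail to reject H₀.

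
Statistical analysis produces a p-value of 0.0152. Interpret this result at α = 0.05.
Since p = 0.0152 < α = 0.05, reject H₀.
There is sufficient evidence to reject the null hypothesis; the result is statistically significant at the 0.05 level.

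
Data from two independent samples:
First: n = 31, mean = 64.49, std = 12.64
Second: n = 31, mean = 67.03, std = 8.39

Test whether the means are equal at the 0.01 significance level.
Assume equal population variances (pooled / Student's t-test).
Student's two-sample t-test (equal variances):
H₀: μ₁ = μ₂
H₁: μ₁ ≠ μ₂
df = n₁ + n₂ - 2 = 60
Pooled variance s_p² = [(n₁-1)s₁² + (n₂-1)s₂²] / (n₁ + n₂ - 2) = [(30)(12.64²) + (30)(8.39²)] / 60 = 115.0809
SE = √(s_p²(1/n₁ + 1/n₂)) = √(115.0809 × (1/31 + 1/31)) = 2.7248
t = (x̄₁ - x̄₂) / SE = (64.49 - 67.03) / 2.7248 = -2.54 / 2.7248 = -0.932
p-value = 0.3550

Since p-value > α = 0.01, we fail to reject H₀.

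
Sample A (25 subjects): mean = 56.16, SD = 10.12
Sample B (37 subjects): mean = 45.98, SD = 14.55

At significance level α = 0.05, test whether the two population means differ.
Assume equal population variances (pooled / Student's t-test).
Student's two-sample t-test (equal variances):
H₀: μ₁ = μ₂
H₁: μ₁ ≠ μ₂
df = n₁ + n₂ - 2 = 60
Pooled variance s_p² = [(n₁-1)s₁² + (n₂-1)s₂²] / (n₁ + n₂ - 2) = [(24)(10.12²) + (36)(14.55²)] / 60 = 167.9873
SE = √(s_p²(1/n₁ + 1/n₂)) = √(167.9873 × (1/25 + 1/37)) = 3.3555
t = (x̄₁ - x̄₂) / SE = (56.16 - 45.98) / 3.3555 = 10.18 / 3.3555 = 3.034
p-value = 0.0036

Since p-value < α = 0.05, we reject H₀.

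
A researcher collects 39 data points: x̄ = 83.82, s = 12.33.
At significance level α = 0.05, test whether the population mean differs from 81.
One-sample t-test:
H₀: μ = 81
H₁: μ ≠ 81
df = n - 1 = 38
t = (x̄ - μ₀) / (s/√n) = (83.82 - 81) / (12.33/√39) = 1.428
p-value = 0.1614

Since p-value > α = 0.05, we fail to reject H₀.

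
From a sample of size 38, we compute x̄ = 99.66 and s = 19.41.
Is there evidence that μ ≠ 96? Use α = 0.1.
One-sample t-test:
H₀: μ = 96
H₁: μ ≠ 96
df = n - 1 = 37
t = (x̄ - μ₀) / (s/√n) = (99.66 - 96) / (19.41/√38) = 1.162
p-value = 0.2525

Since p-value > α = 0.1, we fail to reject H₀.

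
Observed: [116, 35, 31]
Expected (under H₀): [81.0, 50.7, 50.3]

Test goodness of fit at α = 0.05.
Chi-square goodness of fit test:
H₀: observed counts match expected distribution
H₁: observed counts differ from expected distribution
df = k - 1 = 2
χ² = Σ(O - E)²/E
   = (116 - 81.0)²/81.0 + (35 - 50.7)²/50.7 + (31 - 50.3)²/50.3
   = 15.123 + 4.862 + 7.405
   = 27.39
p-value < 0.0001

Since p-value < α = 0.05, we reject H₀.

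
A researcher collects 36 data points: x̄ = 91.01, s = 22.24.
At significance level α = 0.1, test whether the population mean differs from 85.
One-sample t-test:
H₀: μ = 85
H₁: μ ≠ 85
df = n - 1 = 35
t = (x̄ - μ₀) / (s/√n) = (91.01 - 85) / (22.24/√36) = 1.621
p-value = 0.1139

Since p-value > α = 0.1, we fail to reject H₀.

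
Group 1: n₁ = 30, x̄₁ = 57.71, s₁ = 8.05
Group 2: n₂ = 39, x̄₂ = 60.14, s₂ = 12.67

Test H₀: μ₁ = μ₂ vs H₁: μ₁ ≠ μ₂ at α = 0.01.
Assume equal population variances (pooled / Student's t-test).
Student's two-sample t-test (equal variances):
H₀: μ₁ = μ₂
H₁: μ₁ ≠ μ₂
df = n₁ + n₂ - 2 = 67
Pooled variance s_p² = [(n₁-1)s₁² + (n₂-1)s₂²] / (n₁ + n₂ - 2) = [(29)(8.05²) + (38)(12.67²)] / 67 = 119.0951
SE = √(s_p²(1/n₁ + 1/n₂)) = √(119.0951 × (1/30 + 1/39)) = 2.6502
t = (x̄₁ - x̄₂) / SE = (57.71 - 60.14) / 2.6502 = -2.43 / 2.6502 = -0.917
p-value = 0.3625

Since p-value > α = 0.01, we fail to reject H₀.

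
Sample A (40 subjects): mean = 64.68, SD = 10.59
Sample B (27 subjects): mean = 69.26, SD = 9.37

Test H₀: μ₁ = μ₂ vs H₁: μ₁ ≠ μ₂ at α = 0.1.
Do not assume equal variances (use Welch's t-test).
Welch's two-sample t-test:
H₀: μ₁ = μ₂
H₁: μ₁ ≠ μ₂
s₁²/n₁ = 10.59²/40 = 2.8037,  s₂²/n₂ = 9.37²/27 = 3.2517
SE = √(s₁²/n₁ + s₂²/n₂) = √(2.8037 + 3.2517) = 2.4608
df (Welch-Satterthwaite) = (s₁²/n₁ + s₂²/n₂)² / [(s₁²/n₁)²/(n₁-1) + (s₂²/n₂)²/(n₂-1)] ≈ 60.29
t = (x̄₁ - x̄₂) / SE = (64.68 - 69.26) / 2.4608 = -4.58 / 2.4608 = -1.861
p-value = 0.0676

Since p-value < α = 0.1, we reject H₀.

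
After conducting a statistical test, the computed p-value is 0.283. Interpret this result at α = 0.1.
Since p = 0.283 > α = 0.1, fail to reject H₀.
There is insufficient evidence to reject the null hypothesis; the result is not statistically significant at the 0.1 level.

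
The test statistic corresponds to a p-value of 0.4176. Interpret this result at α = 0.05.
Since p = 0.4176 > α = 0.05, fail to reject H₀.
There is insufficient evidence to reject the null hypothesis; the result is not statistically significant at the 0.05 level.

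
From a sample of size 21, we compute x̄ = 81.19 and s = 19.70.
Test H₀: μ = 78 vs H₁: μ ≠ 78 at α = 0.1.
One-sample t-test:
H₀: μ = 78
H₁: μ ≠ 78
df = n - 1 = 20
t = (x̄ - μ₀) / (s/√n) = (81.19 - 78) / (19.70/√21) = 0.742
p-value = 0.4667

Since p-value > α = 0.1, we fail to reject H₀.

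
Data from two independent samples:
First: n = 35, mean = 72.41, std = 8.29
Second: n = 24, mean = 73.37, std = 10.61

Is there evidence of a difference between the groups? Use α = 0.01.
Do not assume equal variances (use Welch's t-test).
Welch's two-sample t-test:
H₀: μ₁ = μ₂
H₁: μ₁ ≠ μ₂
s₁²/n₁ = 8.29²/35 = 1.9635,  s₂²/n₂ = 10.61²/24 = 4.6905
SE = √(s₁²/n₁ + s₂²/n₂) = √(1.9635 + 4.6905) = 2.5795
df (Welch-Satterthwaite) = (s₁²/n₁ + s₂²/n₂)² / [(s₁²/n₁)²/(n₁-1) + (s₂²/n₂)²/(n₂-1)] ≈ 41.38
t = (x̄₁ - x̄₂) / SE = (72.41 - 73.37) / 2.5795 = -0.96 / 2.5795 = -0.372
p-value = 0.7117

Since p-value > α = 0.01, we fail to reject H₀.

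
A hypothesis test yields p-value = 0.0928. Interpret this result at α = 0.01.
Since p = 0.0928 > α = 0.01, fail to reject H₀.
There is insufficient evidence to reject the null hypothesis; the result is not statistically significant at the 0.01 level.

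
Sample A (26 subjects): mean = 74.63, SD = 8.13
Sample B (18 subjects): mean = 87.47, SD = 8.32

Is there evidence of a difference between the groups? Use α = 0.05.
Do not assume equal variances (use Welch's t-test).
Welch's two-sample t-test:
H₀: μ₁ = μ₂
H₁: μ₁ ≠ μ₂
s₁²/n₁ = 8.13²/26 = 2.5422,  s₂²/n₂ = 8.32²/18 = 3.8457
SE = √(s₁²/n₁ + s₂²/n₂) = √(2.5422 + 3.8457) = 2.5274
df (Welch-Satterthwaite) = (s₁²/n₁ + s₂²/n₂)² / [(s₁²/n₁)²/(n₁-1) + (s₂²/n₂)²/(n₂-1)] ≈ 36.16
t = (x̄₁ - x̄₂) / SE = (74.63 - 87.47) / 2.5274 = -12.84 / 2.5274 = -5.080
p-value < 0.0001

Since p-value < α = 0.05, we reject H₀.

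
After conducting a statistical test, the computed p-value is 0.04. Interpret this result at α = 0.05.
Since p = 0.04 < α = 0.05, reject H₀.
There is sufficient evidence to reject the null hypothesis; the result is statistically significant at the 0.05 level.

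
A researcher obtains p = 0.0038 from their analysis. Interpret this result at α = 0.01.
Since p = 0.0038 < α = 0.01, reject H₀.
There is sufficient evidence to reject the null hypothesis; the result is statistically significant at the 0.01 level.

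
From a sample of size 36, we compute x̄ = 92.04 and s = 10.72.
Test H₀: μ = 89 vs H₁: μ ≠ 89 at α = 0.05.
One-sample t-test:
H₀: μ = 89
H₁: μ ≠ 89
df = n - 1 = 35
t = (x̄ - μ₀) / (s/√n) = (92.04 - 89) / (10.72/√36) = 1.701
p-value = 0.0977

Since p-value > α = 0.05, we fail to reject H₀.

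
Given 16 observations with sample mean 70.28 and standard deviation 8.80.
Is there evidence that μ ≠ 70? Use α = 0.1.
One-sample t-test:
H₀: μ = 70
H₁: μ ≠ 70
df = n - 1 = 15
t = (x̄ - μ₀) / (s/√n) = (70.28 - 70) / (8.80/√16) = 0.127
p-value = 0.9004

Since p-value > α = 0.1, we fail to reject H₀.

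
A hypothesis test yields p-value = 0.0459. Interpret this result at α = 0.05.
Since p = 0.0459 < α = 0.05, reject H₀.
There is sufficient evidence to reject the null hypothesis; the result is statistically significant at the 0.05 level.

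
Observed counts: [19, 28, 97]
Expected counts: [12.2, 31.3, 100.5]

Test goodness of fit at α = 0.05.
Chi-square goodness of fit test:
H₀: observed counts match expected distribution
H₁: observed counts differ from expected distribution
df = k - 1 = 2
χ² = Σ(O - E)²/E
   = (19 - 12.2)²/12.2 + (28 - 31.3)²/31.3 + (97 - 100.5)²/100.5
   = 3.790 + 0.348 + 0.122
   = 4.26
p-value = 0.1188

Since p-value > α = 0.05, we fail to reject H₀.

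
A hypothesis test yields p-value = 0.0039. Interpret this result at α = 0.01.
Since p = 0.0039 < α = 0.01, reject H₀.
There is sufficient evidence to reject the null hypothesis; the result is statistically significant at the 0.01 level.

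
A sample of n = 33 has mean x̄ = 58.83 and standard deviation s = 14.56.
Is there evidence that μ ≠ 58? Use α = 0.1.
One-sample t-test:
H₀: μ = 58
H₁: μ ≠ 58
df = n - 1 = 32
t = (x̄ - μ₀) / (s/√n) = (58.83 - 58) / (14.56/√33) = 0.327
p-value = 0.7454

Since p-value > α = 0.1, we fail to reject H₀.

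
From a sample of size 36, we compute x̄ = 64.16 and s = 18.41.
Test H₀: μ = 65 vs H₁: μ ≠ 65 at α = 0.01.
One-sample t-test:
H₀: μ = 65
H₁: μ ≠ 65
df = n - 1 = 35
t = (x̄ - μ₀) / (s/√n) = (64.16 - 65) / (18.41/√36) = -0.274
p-value = 0.7859

Since p-value > α = 0.01, we fail to reject H₀.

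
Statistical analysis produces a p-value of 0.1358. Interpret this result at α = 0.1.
Since p = 0.1358 > α = 0.1, fail to reject H₀.
There is insufficient evidence to reject the null hypothesis; the result is not statistically significant at the 0.1 level.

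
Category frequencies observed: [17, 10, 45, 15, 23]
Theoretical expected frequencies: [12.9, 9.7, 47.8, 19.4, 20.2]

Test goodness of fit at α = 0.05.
Chi-square goodness of fit test:
H₀: observed counts match expected distribution
H₁: observed counts differ from expected distribution
df = k - 1 = 4
χ² = Σ(O - E)²/E
   = (17 - 12.9)²/12.9 + (10 - 9.7)²/9.7 + (45 - 47.8)²/47.8 + (15 - 19.4)²/19.4 + (23 - 20.2)²/20.2
   = 1.303 + 0.009 + 0.164 + 0.998 + 0.388
   = 2.86
p-value = 0.5811

Since p-value > α = 0.05, we fail to reject H₀.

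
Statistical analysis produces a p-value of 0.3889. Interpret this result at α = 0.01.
Since p = 0.3889 > α = 0.01, fail to reject H₀.
There is insufficient evidence to reject the null hypothesis; the result is not statistically significant at the 0.01 level.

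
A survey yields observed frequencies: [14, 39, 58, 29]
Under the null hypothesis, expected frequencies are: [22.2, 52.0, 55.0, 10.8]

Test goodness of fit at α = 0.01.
Chi-square goodness of fit test:
H₀: observed counts match expected distribution
H₁: observed counts differ from expected distribution
df = k - 1 = 3
χ² = Σ(O - E)²/E
   = (14 - 22.2)²/22.2 + (39 - 52.0)²/52.0 + (58 - 55.0)²/55.0 + (29 - 10.8)²/10.8
   = 3.029 + 3.250 + 0.164 + 30.670
   = 37.11
p-value < 0.0001

Since p-value < α = 0.01, we reject H₀.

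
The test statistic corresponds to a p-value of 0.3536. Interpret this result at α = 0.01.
Since p = 0.3536 > α = 0.01, fail to reject H₀.
There is insufficient evidence to reject the null hypothesis; the result is not statistically significant at the 0.01 level.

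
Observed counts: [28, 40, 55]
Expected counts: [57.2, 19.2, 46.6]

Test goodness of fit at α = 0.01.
Chi-square goodness of fit test:
H₀: observed counts match expected distribution
H₁: observed counts differ from expected distribution
df = k - 1 = 2
χ² = Σ(O - E)²/E
   = (28 - 57.2)²/57.2 + (40 - 19.2)²/19.2 + (55 - 46.6)²/46.6
   = 14.906 + 22.533 + 1.514
   = 38.95
p-value < 0.0001

Since p-value < α = 0.01, we reject H₀.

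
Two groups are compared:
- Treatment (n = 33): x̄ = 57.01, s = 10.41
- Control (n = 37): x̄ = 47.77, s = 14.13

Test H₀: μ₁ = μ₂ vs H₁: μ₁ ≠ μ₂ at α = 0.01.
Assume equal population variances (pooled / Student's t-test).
Student's two-sample t-test (equal variances):
H₀: μ₁ = μ₂
H₁: μ₁ ≠ μ₂
df = n₁ + n₂ - 2 = 68
Pooled variance s_p² = [(n₁-1)s₁² + (n₂-1)s₂²] / (n₁ + n₂ - 2) = [(32)(10.41²) + (36)(14.13²)] / 68 = 156.6975
SE = √(s_p²(1/n₁ + 1/n₂)) = √(156.6975 × (1/33 + 1/37)) = 2.9972
t = (x̄₁ - x̄₂) / SE = (57.01 - 47.77) / 2.9972 = 9.24 / 2.9972 = 3.083
p-value = 0.0030

Since p-value < α = 0.01, we reject H₀.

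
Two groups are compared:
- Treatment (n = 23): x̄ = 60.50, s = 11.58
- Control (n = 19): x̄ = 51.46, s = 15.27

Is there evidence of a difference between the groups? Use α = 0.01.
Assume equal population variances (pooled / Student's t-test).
Student's two-sample t-test (equal variances):
H₀: μ₁ = μ₂
H₁: μ₁ ≠ μ₂
df = n₁ + n₂ - 2 = 40
Pooled variance s_p² = [(n₁-1)s₁² + (n₂-1)s₂²] / (n₁ + n₂ - 2) = [(22)(11.58²) + (18)(15.27²)] / 40 = 178.6808
SE = √(s_p²(1/n₁ + 1/n₂)) = √(178.6808 × (1/23 + 1/19)) = 4.1440
t = (x̄₁ - x̄₂) / SE = (60.50 - 51.46) / 4.1440 = 9.04 / 4.1440 = 2.181
p-value = 0.0351

Since p-value > α = 0.01, we fail to reject H₀.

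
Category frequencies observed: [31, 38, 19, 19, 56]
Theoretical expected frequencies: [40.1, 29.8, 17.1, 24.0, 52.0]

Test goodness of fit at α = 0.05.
Chi-square goodness of fit test:
H₀: observed counts match expected distribution
H₁: observed counts differ from expected distribution
df = k - 1 = 4
χ² = Σ(O - E)²/E
   = (31 - 40.1)²/40.1 + (38 - 29.8)²/29.8 + (19 - 17.1)²/17.1 + (19 - 24.0)²/24.0 + (56 - 52.0)²/52.0
   = 2.065 + 2.256 + 0.211 + 1.042 + 0.308
   = 5.88
p-value = 0.2081

Since p-value > α = 0.05, we fail to reject H₀.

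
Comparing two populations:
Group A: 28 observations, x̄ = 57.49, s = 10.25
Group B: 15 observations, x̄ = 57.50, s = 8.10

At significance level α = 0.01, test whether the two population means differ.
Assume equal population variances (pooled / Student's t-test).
Student's two-sample t-test (equal variances):
H₀: μ₁ = μ₂
H₁: μ₁ ≠ μ₂
df = n₁ + n₂ - 2 = 41
Pooled variance s_p² = [(n₁-1)s₁² + (n₂-1)s₂²] / (n₁ + n₂ - 2) = [(27)(10.25²) + (14)(8.10²)] / 41 = 91.5909
SE = √(s_p²(1/n₁ + 1/n₂)) = √(91.5909 × (1/28 + 1/15)) = 3.0622
t = (x̄₁ - x̄₂) / SE = (57.49 - 57.50) / 3.0622 = -0.01 / 3.0622 = -0.003
p-value = 0.9974

Since p-value > α = 0.01, we fail to reject H₀.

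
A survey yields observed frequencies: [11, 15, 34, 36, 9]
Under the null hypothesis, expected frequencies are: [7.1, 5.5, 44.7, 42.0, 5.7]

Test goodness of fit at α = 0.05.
Chi-square goodness of fit test:
H₀: observed counts match expected distribution
H₁: observed counts differ from expected distribution
df = k - 1 = 4
χ² = Σ(O - E)²/E
   = (11 - 7.1)²/7.1 + (15 - 5.5)²/5.5 + (34 - 44.7)²/44.7 + (36 - 42.0)²/42.0 + (9 - 5.7)²/5.7
   = 2.142 + 16.409 + 2.561 + 0.857 + 1.911
   = 23.88
p-value = 0.0001

Since p-value < α = 0.05, we reject H₀.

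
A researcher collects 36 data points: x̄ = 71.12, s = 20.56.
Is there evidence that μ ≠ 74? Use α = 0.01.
One-sample t-test:
H₀: μ = 74
H₁: μ ≠ 74
df = n - 1 = 35
t = (x̄ - μ₀) / (s/√n) = (71.12 - 74) / (20.56/√36) = -0.840
p-value = 0.4064

Since p-value > α = 0.01, we fail to reject H₀.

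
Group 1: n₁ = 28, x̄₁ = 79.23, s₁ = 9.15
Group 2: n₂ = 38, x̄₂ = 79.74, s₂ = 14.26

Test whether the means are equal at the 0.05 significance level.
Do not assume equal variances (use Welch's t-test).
Welch's two-sample t-test:
H₀: μ₁ = μ₂
H₁: μ₁ ≠ μ₂
s₁²/n₁ = 9.15²/28 = 2.9901,  s₂²/n₂ = 14.26²/38 = 5.3513
SE = √(s₁²/n₁ + s₂²/n₂) = √(2.9901 + 5.3513) = 2.8881
df (Welch-Satterthwaite) = (s₁²/n₁ + s₂²/n₂)² / [(s₁²/n₁)²/(n₁-1) + (s₂²/n₂)²/(n₂-1)] ≈ 62.96
t = (x̄₁ - x̄₂) / SE = (79.23 - 79.74) / 2.8881 = -0.51 / 2.8881 = -0.177
p-value = 0.8604

Since p-value > α = 0.05, we fail to reject H₀.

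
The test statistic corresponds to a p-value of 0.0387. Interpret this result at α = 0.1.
Since p = 0.0387 < α = 0.1, reject H₀.
There is sufficient evidence to reject the null hypothesis; the result is statistically significant at the 0.1 level.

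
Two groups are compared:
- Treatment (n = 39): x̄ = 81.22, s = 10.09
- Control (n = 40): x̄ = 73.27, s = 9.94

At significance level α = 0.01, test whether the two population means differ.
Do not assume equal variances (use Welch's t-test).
Welch's two-sample t-test:
H₀: μ₁ = μ₂
H₁: μ₁ ≠ μ₂
s₁²/n₁ = 10.09²/39 = 2.6105,  s₂²/n₂ = 9.94²/40 = 2.4701
SE = √(s₁²/n₁ + s₂²/n₂) = √(2.6105 + 2.4701) = 2.2540
df (Welch-Satterthwaite) = (s₁²/n₁ + s₂²/n₂)² / [(s₁²/n₁)²/(n₁-1) + (s₂²/n₂)²/(n₂-1)] ≈ 76.87
t = (x̄₁ - x̄₂) / SE = (81.22 - 73.27) / 2.2540 = 7.95 / 2.2540 = 3.527
p-value = 0.0007

Since p-value < α = 0.01, we reject H₀.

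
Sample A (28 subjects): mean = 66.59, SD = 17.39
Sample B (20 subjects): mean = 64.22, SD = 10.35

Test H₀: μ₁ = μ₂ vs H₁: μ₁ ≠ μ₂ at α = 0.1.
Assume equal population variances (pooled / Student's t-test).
Student's two-sample t-test (equal variances):
H₀: μ₁ = μ₂
H₁: μ₁ ≠ μ₂
df = n₁ + n₂ - 2 = 46
Pooled variance s_p² = [(n₁-1)s₁² + (n₂-1)s₂²] / (n₁ + n₂ - 2) = [(27)(17.39²) + (19)(10.35²)] / 46 = 221.7490
SE = √(s_p²(1/n₁ + 1/n₂)) = √(221.7490 × (1/28 + 1/20)) = 4.3597
t = (x̄₁ - x̄₂) / SE = (66.59 - 64.22) / 4.3597 = 2.37 / 4.3597 = 0.544
p-value = 0.5893

Since p-value > α = 0.1, we fail to reject H₀.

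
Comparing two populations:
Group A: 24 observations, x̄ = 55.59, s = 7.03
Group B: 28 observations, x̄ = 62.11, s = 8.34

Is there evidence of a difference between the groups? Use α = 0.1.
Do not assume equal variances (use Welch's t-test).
Welch's two-sample t-test:
H₀: μ₁ = μ₂
H₁: μ₁ ≠ μ₂
s₁²/n₁ = 7.03²/24 = 2.0592,  s₂²/n₂ = 8.34²/28 = 2.4841
SE = √(s₁²/n₁ + s₂²/n₂) = √(2.0592 + 2.4841) = 2.1315
df (Welch-Satterthwaite) = (s₁²/n₁ + s₂²/n₂)² / [(s₁²/n₁)²/(n₁-1) + (s₂²/n₂)²/(n₂-1)] ≈ 49.99
t = (x̄₁ - x̄₂) / SE = (55.59 - 62.11) / 2.1315 = -6.52 / 2.1315 = -3.059
p-value = 0.0036

Since p-value < α = 0.1, we reject H₀.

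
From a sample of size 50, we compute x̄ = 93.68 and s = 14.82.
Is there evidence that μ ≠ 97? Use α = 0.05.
One-sample t-test:
H₀: μ = 97
H₁: μ ≠ 97
df = n - 1 = 49
t = (x̄ - μ₀) / (s/√n) = (93.68 - 97) / (14.82/√50) = -1.584
p-value = 0.1196

Since p-value > α = 0.05, we fail to reject H₀.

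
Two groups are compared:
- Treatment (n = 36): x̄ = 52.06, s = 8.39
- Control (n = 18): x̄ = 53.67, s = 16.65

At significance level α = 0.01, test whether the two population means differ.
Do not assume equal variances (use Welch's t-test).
Welch's two-sample t-test:
H₀: μ₁ = μ₂
H₁: μ₁ ≠ μ₂
s₁²/n₁ = 8.39²/36 = 1.9553,  s₂²/n₂ = 16.65²/18 = 15.4012
SE = √(s₁²/n₁ + s₂²/n₂) = √(1.9553 + 15.4012) = 4.1661
df (Welch-Satterthwaite) = (s₁²/n₁ + s₂²/n₂)² / [(s₁²/n₁)²/(n₁-1) + (s₂²/n₂)²/(n₂-1)] ≈ 21.42
t = (x̄₁ - x̄₂) / SE = (52.06 - 53.67) / 4.1661 = -1.61 / 4.1661 = -0.386
p-value = 0.7030

Since p-value > α = 0.01, we fail to reject H₀.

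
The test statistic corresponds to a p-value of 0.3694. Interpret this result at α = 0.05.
Since p = 0.3694 > α = 0.05, fail to reject H₀.
There is insufficient evidence to reject the null hypothesis; the result is not statistically significant at the 0.05 level.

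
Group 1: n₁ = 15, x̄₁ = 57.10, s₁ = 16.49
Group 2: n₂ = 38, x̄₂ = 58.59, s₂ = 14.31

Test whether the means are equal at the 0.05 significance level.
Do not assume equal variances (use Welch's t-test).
Welch's two-sample t-test:
H₀: μ₁ = μ₂
H₁: μ₁ ≠ μ₂
s₁²/n₁ = 16.49²/15 = 18.1280,  s₂²/n₂ = 14.31²/38 = 5.3888
SE = √(s₁²/n₁ + s₂²/n₂) = √(18.1280 + 5.3888) = 4.8494
df (Welch-Satterthwaite) = (s₁²/n₁ + s₂²/n₂)² / [(s₁²/n₁)²/(n₁-1) + (s₂²/n₂)²/(n₂-1)] ≈ 22.80
t = (x̄₁ - x̄₂) / SE = (57.10 - 58.59) / 4.8494 = -1.49 / 4.8494 = -0.307
p-value = 0.7614

Since p-value > α = 0.05, we fail to reject H₀.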